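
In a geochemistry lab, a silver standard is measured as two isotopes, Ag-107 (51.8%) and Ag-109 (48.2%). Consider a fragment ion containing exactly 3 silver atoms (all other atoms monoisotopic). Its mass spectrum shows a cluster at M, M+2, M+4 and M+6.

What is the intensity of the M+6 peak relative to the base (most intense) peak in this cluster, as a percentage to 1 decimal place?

28.9%

Binomial terms of (0.518 + 0.482)^3: M 0.1390, M+2 0.3880, M+4 0.3610, M+6 0.1120 → M+2 is the base peak.
P(M+2) = C(3,1) × 0.518^2 × 0.482^1 = 3 × 0.268324 × 0.4820 = 0.387997 (base)
P(M+6) = C(3,3) × 0.518^0 × 0.482^3 = 1 × 1.0000 × 0.11198017 = 0.111980
Relative intensity = 0.111980 / 0.387997 × 100 = 28.9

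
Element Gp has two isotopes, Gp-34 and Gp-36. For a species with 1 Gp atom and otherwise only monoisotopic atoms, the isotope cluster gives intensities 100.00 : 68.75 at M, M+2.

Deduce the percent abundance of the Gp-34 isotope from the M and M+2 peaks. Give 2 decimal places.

59.26%

If p is the fraction of Gp that is Gp-34, then I(M+2)/I(M) = [C(1,1)·p^0·(1−p)] / p^1 = 1·(1−p)/p = 68.75/100.00 = 0.6875
(1−p)/p = 0.6875/1 = 0.6875  ⇒  p = 1/(1 + 0.6875) = 0.5926
Gp-34: 59.26%, Gp-36: 40.74%.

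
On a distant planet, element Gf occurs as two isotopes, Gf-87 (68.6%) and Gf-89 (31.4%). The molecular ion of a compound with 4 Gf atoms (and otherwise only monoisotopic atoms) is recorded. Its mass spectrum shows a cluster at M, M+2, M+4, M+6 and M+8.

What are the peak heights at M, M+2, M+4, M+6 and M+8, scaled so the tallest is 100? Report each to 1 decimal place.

54.6 : 100.0 : 68.7 : 21.0 : 2.4

Each Gf atom is independently Gf-87 (p = 0.686) or Gf-89 (q = 0.314); the cluster is the binomial expansion (p + q)^4.
P(M) = 0.686^4 = 0.221461
P(M+2) = 4 × 0.686^3 × 0.314^1 = 0.405473
P(M+4) = 6 × 0.686^2 × 0.314^2 = 0.278393
P(M+6) = 4 × 0.686^1 × 0.314^3 = 0.084952
P(M+8) = 0.314^4 = 0.009721
The M+2 peak is largest (0.405473); scaling to 100 gives 54.6 : 100.0 : 68.7 : 21.0 : 2.4.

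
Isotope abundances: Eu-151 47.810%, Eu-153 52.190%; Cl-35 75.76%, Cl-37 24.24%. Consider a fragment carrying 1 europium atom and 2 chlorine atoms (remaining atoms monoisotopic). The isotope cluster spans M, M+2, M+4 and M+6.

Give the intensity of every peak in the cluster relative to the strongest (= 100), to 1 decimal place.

57.8 : 100.0 : 46.3 : 6.5

Europium pattern (n=1): 0.4781 : 0.5219
Chlorine pattern (n=2): 0.57395776 : 0.36728448 : 0.05875776
Convolve the two distributions (both contribute in 2-u steps):
  M: 0.4781×0.57395776 = 0.274409
  M+2: 0.4781×0.36728448 + 0.5219×0.57395776 = 0.475147
  M+4: 0.4781×0.05875776 + 0.5219×0.36728448 = 0.219778
  M+6: 0.5219×0.05875776 = 0.030666
Scale to base peak (0.475147) = 100: 57.8 : 100.0 : 46.3 : 6.5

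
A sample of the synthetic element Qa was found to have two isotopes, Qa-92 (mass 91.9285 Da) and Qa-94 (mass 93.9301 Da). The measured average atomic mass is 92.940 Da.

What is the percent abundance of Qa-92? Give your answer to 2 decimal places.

Writing the weighted mean with unknown fraction x of Qa-92:
91.9285·x + 93.9301·(1 − x) = 92.940
(91.9285 − 93.9301)·x = 92.940 − 93.9301
x = -0.9901 / -2.0016 = 0.49465 → 49.47% Qa-92, 50.53% Qa-94.

49.47%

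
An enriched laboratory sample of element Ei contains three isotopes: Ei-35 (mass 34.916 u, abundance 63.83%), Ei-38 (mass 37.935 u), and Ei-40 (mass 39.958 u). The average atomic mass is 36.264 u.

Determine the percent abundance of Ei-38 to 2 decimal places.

Let x and y be the fractions of Ei-38 and Ei-40. Then x + y = 1 − 0.6383 = 0.3617 and 37.935x + 39.958y = 36.264 − 0.6383×34.916 = 13.9771172.
Substituting: 37.935x + 39.958(0.3617 − x) = 13.9771172
(37.935 − 39.958)x = -0.4756914  ⇒  x = 0.23514, y = 0.12656
Ei-38: 23.51%, Ei-40: 12.66%.

23.51%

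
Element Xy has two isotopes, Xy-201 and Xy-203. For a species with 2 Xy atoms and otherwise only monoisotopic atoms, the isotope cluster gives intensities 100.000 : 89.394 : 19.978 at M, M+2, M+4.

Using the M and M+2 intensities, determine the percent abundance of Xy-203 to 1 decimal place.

30.9%

Let p = fractional abundance of Xy-201. I(M+2)/I(M) = [C(2,1)·p^1·(1−p)] / p^2 = 2·(1−p)/p = 89.394/100.000 = 0.8939
(1−p)/p = 0.8939/2 = 0.4470  ⇒  p = 1/(1 + 0.4470) = 0.6911
Xy-201: 69.1%, Xy-203: 30.9%.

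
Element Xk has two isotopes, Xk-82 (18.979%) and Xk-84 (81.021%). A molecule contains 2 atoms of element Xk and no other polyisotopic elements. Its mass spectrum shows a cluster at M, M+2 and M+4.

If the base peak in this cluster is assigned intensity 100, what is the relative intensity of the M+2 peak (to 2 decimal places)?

46.85

Binomial terms of (0.18979 + 0.81021)^2: M 0.0360, M+2 0.3075, M+4 0.6564 → M+4 is the base peak.
P(M+4) = C(2,2) × 0.18979^0 × 0.81021^2 = 1 × 1.0000 × 0.65644024 = 0.656440 (base)
P(M+2) = C(2,1) × 0.18979^1 × 0.81021^1 = 2 × 0.18979 × 0.81021 = 0.307540
Relative intensity = 0.307540 / 0.656440 × 100 = 46.85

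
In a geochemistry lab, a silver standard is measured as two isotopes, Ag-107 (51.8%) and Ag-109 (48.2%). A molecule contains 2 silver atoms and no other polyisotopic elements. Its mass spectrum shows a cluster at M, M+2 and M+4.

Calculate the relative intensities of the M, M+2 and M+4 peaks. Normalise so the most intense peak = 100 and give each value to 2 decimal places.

53.73 : 100.00 : 46.53

The 2 Ag atoms are independent, so intensities follow the terms of (0.518 + 0.482)^2.
P(M) = 0.518^2 = 0.268324
P(M+2) = 2 × 0.518^1 × 0.482^1 = 0.499352
P(M+4) = 0.482^2 = 0.232324
The M+2 peak is largest (0.499352); scaling to 100 gives 53.73 : 100.00 : 46.53.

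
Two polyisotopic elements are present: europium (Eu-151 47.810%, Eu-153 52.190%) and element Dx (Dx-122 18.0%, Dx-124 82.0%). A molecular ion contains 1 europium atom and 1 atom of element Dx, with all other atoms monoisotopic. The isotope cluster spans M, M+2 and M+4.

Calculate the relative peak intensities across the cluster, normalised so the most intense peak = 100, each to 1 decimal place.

Europium pattern (n=1): 0.4781 : 0.5219
Element Dx pattern (n=1): 0.1800 : 0.8200
Convolve the two distributions (both contribute in 2-u steps):
  M: 0.4781×0.1800 = 0.086058
  M+2: 0.4781×0.8200 + 0.5219×0.1800 = 0.485984
  M+4: 0.5219×0.8200 = 0.427958
Scale to base peak (0.485984) = 100: 17.7 : 100.0 : 88.1

17.7 : 100.0 : 88.1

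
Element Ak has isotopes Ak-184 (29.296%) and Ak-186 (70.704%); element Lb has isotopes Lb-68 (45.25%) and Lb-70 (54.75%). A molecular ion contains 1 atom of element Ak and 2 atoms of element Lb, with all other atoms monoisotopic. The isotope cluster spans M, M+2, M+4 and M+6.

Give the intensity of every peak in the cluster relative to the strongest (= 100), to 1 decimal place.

Element Ak pattern (n=1): 0.29296 : 0.70704
Element Lb pattern (n=2): 0.20475625 : 0.4954875 : 0.29975625
Convolve the two distributions (both contribute in 2-u steps):
  M: 0.29296×0.20475625 = 0.059985
  M+2: 0.29296×0.4954875 + 0.70704×0.20475625 = 0.289929
  M+4: 0.29296×0.29975625 + 0.70704×0.4954875 = 0.438146
  M+6: 0.70704×0.29975625 = 0.211940
Scale to base peak (0.438146) = 100: 13.7 : 66.2 : 100.0 : 48.4

13.7 : 66.2 : 100.0 : 48.4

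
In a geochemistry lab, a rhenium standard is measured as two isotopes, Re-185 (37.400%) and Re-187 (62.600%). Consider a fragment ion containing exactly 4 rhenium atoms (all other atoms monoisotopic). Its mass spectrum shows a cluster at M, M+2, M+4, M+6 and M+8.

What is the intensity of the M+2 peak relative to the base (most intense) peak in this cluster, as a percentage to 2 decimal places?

Binomial terms of (0.37400 + 0.62600)^4: M 0.0196, M+2 0.1310, M+4 0.3289, M+6 0.3670, M+8 0.1536 → M+6 is the base peak.
P(M+6) = C(4,3) × 0.37400^1 × 0.62600^3 = 4 × 0.3740 × 0.24531438 = 0.366990 (base)
P(M+2) = C(4,1) × 0.37400^3 × 0.62600^1 = 4 × 0.05231362 × 0.6260 = 0.130993
Relative intensity = 0.130993 / 0.366990 × 100 = 35.69

35.69%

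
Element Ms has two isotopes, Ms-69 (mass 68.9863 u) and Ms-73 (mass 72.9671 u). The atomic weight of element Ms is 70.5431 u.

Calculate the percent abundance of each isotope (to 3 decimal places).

Writing the weighted mean with unknown fraction x of Ms-69:
68.9863·x + 72.9671·(1 − x) = 70.5431
(68.9863 − 72.9671)·x = 70.5431 − 72.9671
x = -2.4240 / -3.9808 = 0.60892 → 60.892% Ms-69, 39.108% Ms-73.

Ms-69: 60.892%, Ms-73: 39.108%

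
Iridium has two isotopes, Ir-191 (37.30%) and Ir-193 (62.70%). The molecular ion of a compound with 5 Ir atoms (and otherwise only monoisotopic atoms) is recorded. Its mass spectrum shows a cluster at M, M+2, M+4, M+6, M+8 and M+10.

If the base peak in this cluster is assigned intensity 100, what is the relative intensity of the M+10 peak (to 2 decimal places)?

Term probabilities: M 0.0072, M+2 0.0607, M+4 0.2040, M+6 0.3429, M+8 0.2882, M+10 0.0969. Base peak = M+6.
P(M+6) = C(5,3) × 0.3730^2 × 0.6270^3 = 10 × 0.139129 × 0.24649188 = 0.342942 (base)
P(M+10) = C(5,5) × 0.3730^0 × 0.6270^5 = 1 × 1.0000 × 0.09690311 = 0.096903
Relative intensity = 0.096903 / 0.342942 × 100 = 28.26

28.26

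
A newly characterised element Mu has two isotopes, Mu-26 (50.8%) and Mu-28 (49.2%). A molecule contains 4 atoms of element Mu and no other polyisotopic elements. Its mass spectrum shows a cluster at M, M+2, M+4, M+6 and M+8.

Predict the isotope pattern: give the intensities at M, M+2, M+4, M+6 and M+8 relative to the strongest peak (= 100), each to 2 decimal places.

Expanding (0.508 + 0.492)^4:
P(M) = 0.508^4 = 0.066597
P(M+2) = 4 × 0.508^3 × 0.492^1 = 0.257998
P(M+4) = 6 × 0.508^2 × 0.492^2 = 0.374808
P(M+6) = 4 × 0.508^1 × 0.492^3 = 0.242002
P(M+8) = 0.492^4 = 0.058595
The M+4 peak is largest (0.374808); scaling to 100 gives 17.77 : 68.83 : 100.00 : 64.57 : 15.63.

17.77 : 68.83 : 100.00 : 64.57 : 15.63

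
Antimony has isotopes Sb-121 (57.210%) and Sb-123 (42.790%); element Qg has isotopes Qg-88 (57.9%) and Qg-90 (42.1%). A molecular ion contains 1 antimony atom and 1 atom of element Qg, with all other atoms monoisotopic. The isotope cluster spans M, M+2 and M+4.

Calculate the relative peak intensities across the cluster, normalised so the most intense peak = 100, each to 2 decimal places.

Antimony pattern (n=1): 0.5721 : 0.4279
Element Qg pattern (n=1): 0.5790 : 0.4210
Convolve the two distributions (both contribute in 2-u steps):
  M: 0.5721×0.5790 = 0.331246
  M+2: 0.5721×0.4210 + 0.4279×0.5790 = 0.488608
  M+4: 0.4279×0.4210 = 0.180146
Scale to base peak (0.488608) = 100: 67.79 : 100.00 : 36.87

67.79 : 100.00 : 36.87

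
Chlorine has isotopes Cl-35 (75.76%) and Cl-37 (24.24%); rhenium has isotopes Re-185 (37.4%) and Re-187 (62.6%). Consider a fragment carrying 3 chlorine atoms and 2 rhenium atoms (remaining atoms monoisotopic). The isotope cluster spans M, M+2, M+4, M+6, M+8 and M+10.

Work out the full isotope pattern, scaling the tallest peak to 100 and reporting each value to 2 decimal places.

15.82 : 68.13 : 100.00 : 59.32 : 15.34 : 1.45

Chlorine pattern (n=3): 0.4348304 : 0.41738208 : 0.13354464 : 0.01424288
Rhenium pattern (n=2): 0.139876 : 0.468248 : 0.391876
Convolve the two distributions (both contribute in 2-u steps):
  M: 0.4348304×0.139876 = 0.060822
  M+2: 0.4348304×0.468248 + 0.41738208×0.139876 = 0.261990
  M+4: 0.4348304×0.391876 + 0.41738208×0.468248 + 0.13354464×0.139876 = 0.384518
  M+6: 0.41738208×0.391876 + 0.13354464×0.468248 + 0.01424288×0.139876 = 0.228086
  M+8: 0.13354464×0.391876 + 0.01424288×0.468248 = 0.059002
  M+10: 0.01424288×0.391876 = 0.005581
Scale to base peak (0.384518) = 100: 15.82 : 68.13 : 100.00 : 59.32 : 15.34 : 1.45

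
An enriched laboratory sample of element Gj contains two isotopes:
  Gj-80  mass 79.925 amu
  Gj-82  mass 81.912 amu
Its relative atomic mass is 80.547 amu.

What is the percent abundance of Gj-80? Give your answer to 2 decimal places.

68.70%

Let x be the fractional abundance of Gj-80; then Gj-82 has abundance 1 − x.
79.925·x + 81.912·(1 − x) = 80.547
(79.925 − 81.912)·x = 80.547 − 81.912
x = -1.365 / -1.987 = 0.68697 → 68.70% Gj-80, 31.30% Gj-82.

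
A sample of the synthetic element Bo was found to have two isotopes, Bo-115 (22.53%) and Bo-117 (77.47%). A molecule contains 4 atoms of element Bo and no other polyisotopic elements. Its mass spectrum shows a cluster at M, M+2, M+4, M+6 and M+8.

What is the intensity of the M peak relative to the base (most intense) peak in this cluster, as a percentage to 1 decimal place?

0.6%

Binomial terms of (0.2253 + 0.7747)^4: M 0.0026, M+2 0.0354, M+4 0.1828, M+6 0.4190, M+8 0.3602 → M+6 is the base peak.
P(M+6) = C(4,3) × 0.2253^1 × 0.7747^3 = 4 × 0.2253 × 0.46494402 = 0.419008 (base)
P(M) = C(4,0) × 0.2253^4 × 0.7747^0 = 1 × 0.00257659 × 1.0000 = 0.002577
Relative intensity = 0.002577 / 0.419008 × 100 = 0.6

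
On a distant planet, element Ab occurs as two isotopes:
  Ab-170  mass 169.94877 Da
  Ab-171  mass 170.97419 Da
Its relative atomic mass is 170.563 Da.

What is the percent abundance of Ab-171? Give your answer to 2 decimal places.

Writing the weighted mean with unknown fraction x of Ab-170:
169.94877·x + 170.97419·(1 − x) = 170.563
(169.94877 − 170.97419)·x = 170.563 − 170.97419
x = -0.41119 / -1.02542 = 0.40100 → 40.10% Ab-170, 59.90% Ab-171.

59.90%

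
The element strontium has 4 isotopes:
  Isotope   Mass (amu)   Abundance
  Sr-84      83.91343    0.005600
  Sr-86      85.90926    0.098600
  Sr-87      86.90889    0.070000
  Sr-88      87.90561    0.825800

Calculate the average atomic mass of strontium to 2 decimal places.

Weight each isotope mass by its fractional abundance: 0.005600 × 83.91343 + 0.098600 × 85.90926 + 0.070000 × 86.90889 + 0.825800 × 87.90561
= 0.469915 + 8.470653 + 6.083622 + 72.592453 = 87.616643 amu

87.62 amu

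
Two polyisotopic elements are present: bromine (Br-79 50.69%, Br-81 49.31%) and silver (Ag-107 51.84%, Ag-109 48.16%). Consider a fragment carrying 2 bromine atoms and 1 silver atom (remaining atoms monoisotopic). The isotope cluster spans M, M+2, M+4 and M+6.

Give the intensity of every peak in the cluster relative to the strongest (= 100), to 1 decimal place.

34.8 : 100.0 : 95.8 : 30.6

Bromine pattern (n=2): 0.25694761 : 0.49990478 : 0.24314761
Silver pattern (n=1): 0.5184 : 0.4816
Convolve the two distributions (both contribute in 2-u steps):
  M: 0.25694761×0.5184 = 0.133202
  M+2: 0.25694761×0.4816 + 0.49990478×0.5184 = 0.382897
  M+4: 0.49990478×0.4816 + 0.24314761×0.5184 = 0.366802
  M+6: 0.24314761×0.4816 = 0.117100
Scale to base peak (0.382897) = 100: 34.8 : 100.0 : 95.8 : 30.6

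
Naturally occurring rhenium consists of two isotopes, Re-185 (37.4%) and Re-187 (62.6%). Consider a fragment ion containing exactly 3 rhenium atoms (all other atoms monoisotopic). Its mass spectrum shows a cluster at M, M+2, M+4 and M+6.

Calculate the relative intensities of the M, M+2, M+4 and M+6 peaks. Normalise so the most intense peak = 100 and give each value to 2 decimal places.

The 3 Re atoms are independent, so intensities follow the terms of (0.374 + 0.626)^3.
P(M) = 0.374^3 = 0.052314
P(M+2) = 3 × 0.374^2 × 0.626^1 = 0.262687
P(M+4) = 3 × 0.374^1 × 0.626^2 = 0.439685
P(M+6) = 0.626^3 = 0.245314
The M+4 peak is largest (0.439685); scaling to 100 gives 11.90 : 59.74 : 100.00 : 55.79.

11.90 : 59.74 : 100.00 : 55.79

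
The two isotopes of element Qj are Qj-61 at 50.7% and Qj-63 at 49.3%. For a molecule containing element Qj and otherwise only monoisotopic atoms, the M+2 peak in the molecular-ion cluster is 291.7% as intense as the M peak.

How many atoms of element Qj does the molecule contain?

The M+2/M ratio from n Qj atoms is n · q/p = n · 0.493/0.507.
n = 2.917 × 0.507/0.493 = 3.00 ≈ 3

3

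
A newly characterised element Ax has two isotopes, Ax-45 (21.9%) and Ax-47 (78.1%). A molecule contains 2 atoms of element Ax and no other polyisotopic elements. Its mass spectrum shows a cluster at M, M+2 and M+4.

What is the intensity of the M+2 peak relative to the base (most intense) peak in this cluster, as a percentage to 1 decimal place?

Binomial terms of (0.219 + 0.781)^2: M 0.0480, M+2 0.3421, M+4 0.6100 → M+4 is the base peak.
P(M+4) = C(2,2) × 0.219^0 × 0.781^2 = 1 × 1.0000 × 0.609961 = 0.609961 (base)
P(M+2) = C(2,1) × 0.219^1 × 0.781^1 = 2 × 0.2190 × 0.7810 = 0.342078
Relative intensity = 0.342078 / 0.609961 × 100 = 56.1

56.1%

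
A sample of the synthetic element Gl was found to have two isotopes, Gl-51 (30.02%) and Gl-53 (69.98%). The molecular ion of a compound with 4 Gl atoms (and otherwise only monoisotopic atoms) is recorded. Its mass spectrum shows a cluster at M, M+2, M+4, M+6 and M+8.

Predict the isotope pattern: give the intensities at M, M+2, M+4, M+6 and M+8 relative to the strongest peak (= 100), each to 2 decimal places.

The 4 Gl atoms are independent, so intensities follow the terms of (0.3002 + 0.6998)^4.
P(M) = 0.3002^4 = 0.008122
P(M+2) = 4 × 0.3002^3 × 0.6998^1 = 0.075730
P(M+4) = 6 × 0.3002^2 × 0.6998^2 = 0.264802
P(M+6) = 4 × 0.3002^1 × 0.6998^3 = 0.411521
P(M+8) = 0.6998^4 = 0.239826
The M+6 peak is largest (0.411521); scaling to 100 gives 1.97 : 18.40 : 64.35 : 100.00 : 58.28.

1.97 : 18.40 : 64.35 : 100.00 : 58.28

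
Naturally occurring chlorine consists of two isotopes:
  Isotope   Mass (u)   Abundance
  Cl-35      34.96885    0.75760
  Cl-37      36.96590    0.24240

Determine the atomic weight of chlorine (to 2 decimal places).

The abundance-weighted mean is 0.75760 × 34.96885 + 0.24240 × 36.96590
= 26.492401 + 8.960534 = 35.452935 u

35.45 u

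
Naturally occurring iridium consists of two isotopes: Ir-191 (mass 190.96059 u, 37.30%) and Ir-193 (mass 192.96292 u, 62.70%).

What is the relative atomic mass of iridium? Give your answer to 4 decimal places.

192.2161 u

Weight each isotope mass by its fractional abundance: 0.3730 × 190.96059 + 0.6270 × 192.96292
= 71.228300 + 120.987751 = 192.216051 u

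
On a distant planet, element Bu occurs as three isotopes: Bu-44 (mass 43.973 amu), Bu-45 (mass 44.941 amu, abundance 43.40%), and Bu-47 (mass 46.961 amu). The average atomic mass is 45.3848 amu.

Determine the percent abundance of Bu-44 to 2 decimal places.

23.41%

The remaining 56.60% is split between Bu-44 (fraction x) and Bu-47 (fraction 0.5660 − x).
Substituting: 43.973x + 46.961(0.5660 − x) = 25.880406
(43.973 − 46.961)x = -0.69952  ⇒  x = 0.23411, y = 0.33189
Bu-44: 23.41%, Bu-47: 33.19%.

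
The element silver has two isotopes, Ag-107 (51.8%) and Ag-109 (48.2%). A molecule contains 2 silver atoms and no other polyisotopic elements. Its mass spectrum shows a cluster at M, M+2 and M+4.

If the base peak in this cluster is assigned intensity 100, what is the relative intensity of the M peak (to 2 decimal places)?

Term probabilities: M 0.2683, M+2 0.4994, M+4 0.2323. Base peak = M+2.
P(M+2) = C(2,1) × 0.518^1 × 0.482^1 = 2 × 0.5180 × 0.4820 = 0.499352 (base)
P(M) = C(2,0) × 0.518^2 × 0.482^0 = 1 × 0.268324 × 1.0000 = 0.268324
Relative intensity = 0.268324 / 0.499352 × 100 = 53.73

53.73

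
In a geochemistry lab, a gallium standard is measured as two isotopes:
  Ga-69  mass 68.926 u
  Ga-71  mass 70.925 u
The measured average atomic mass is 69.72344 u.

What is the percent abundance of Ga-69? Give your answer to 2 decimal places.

60.11%

Let x be the fractional abundance of Ga-69; then Ga-71 has abundance 1 − x.
68.926·x + 70.925·(1 − x) = 69.72344
(68.926 − 70.925)·x = 69.72344 − 70.925
x = -1.20156 / -1.999 = 0.60108 → 60.11% Ga-69, 39.89% Ga-71.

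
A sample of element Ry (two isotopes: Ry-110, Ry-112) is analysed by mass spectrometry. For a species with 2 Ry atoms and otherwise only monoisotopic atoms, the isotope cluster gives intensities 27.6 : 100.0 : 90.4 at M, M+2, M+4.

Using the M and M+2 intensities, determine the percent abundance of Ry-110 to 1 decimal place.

Let p = fractional abundance of Ry-110. I(M+2)/I(M) = [C(2,1)·p^1·(1−p)] / p^2 = 2·(1−p)/p = 100.0/27.6 = 3.6232
(1−p)/p = 3.6232/2 = 1.8116  ⇒  p = 1/(1 + 1.8116) = 0.3557
Ry-110: 35.6%, Ry-112: 64.4%.

35.6%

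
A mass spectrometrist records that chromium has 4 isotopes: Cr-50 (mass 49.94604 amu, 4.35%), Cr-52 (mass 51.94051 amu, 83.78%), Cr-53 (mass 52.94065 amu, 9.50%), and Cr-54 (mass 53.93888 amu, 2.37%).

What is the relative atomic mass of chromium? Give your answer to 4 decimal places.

51.9961 amu

Average mass = Σ (abundance × isotope mass) = 0.0435 × 49.94604 + 0.8378 × 51.94051 + 0.0950 × 52.94065 + 0.0237 × 53.93888
= 2.172653 + 43.515759 + 5.029362 + 1.278351 = 51.996125 amu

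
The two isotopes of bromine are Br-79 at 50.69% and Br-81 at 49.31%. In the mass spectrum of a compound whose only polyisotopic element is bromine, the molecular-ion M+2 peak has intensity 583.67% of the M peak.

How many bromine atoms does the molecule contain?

For n independent Br atoms, I(M+2)/I(M) = n · (abundance Br-81) / (abundance Br-79) = n · 0.4931/0.5069.
n = 5.8367 × 0.5069/0.4931 = 6.00 ≈ 6

6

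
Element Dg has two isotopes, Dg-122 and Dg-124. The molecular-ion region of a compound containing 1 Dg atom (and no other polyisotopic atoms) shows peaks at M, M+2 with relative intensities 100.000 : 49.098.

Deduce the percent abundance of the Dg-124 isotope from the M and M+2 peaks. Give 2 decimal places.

32.93%

Let p = fractional abundance of Dg-122. I(M+2)/I(M) = [C(1,1)·p^0·(1−p)] / p^1 = 1·(1−p)/p = 49.098/100.000 = 0.4910
(1−p)/p = 0.4910/1 = 0.4910  ⇒  p = 1/(1 + 0.4910) = 0.6707
Dg-122: 67.07%, Dg-124: 32.93%.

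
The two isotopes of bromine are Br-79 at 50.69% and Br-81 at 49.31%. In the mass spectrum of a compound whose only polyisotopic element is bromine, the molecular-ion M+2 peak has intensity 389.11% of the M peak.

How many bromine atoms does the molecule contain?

For n independent Br atoms, I(M+2)/I(M) = n · (abundance Br-81) / (abundance Br-79) = n · 0.4931/0.5069.
n = 3.8911 × 0.5069/0.4931 = 4.00 ≈ 4

4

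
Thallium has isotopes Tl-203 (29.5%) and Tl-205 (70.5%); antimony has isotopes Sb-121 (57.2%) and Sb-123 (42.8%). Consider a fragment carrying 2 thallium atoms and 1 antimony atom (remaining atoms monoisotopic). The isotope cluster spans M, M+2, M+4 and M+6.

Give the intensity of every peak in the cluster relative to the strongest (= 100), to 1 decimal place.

10.8 : 59.5 : 100.0 : 46.0

Thallium pattern (n=2): 0.087025 : 0.41595 : 0.497025
Antimony pattern (n=1): 0.5720 : 0.4280
Convolve the two distributions (both contribute in 2-u steps):
  M: 0.087025×0.5720 = 0.049778
  M+2: 0.087025×0.4280 + 0.41595×0.5720 = 0.275170
  M+4: 0.41595×0.4280 + 0.497025×0.5720 = 0.462325
  M+6: 0.497025×0.4280 = 0.212727
Scale to base peak (0.462325) = 100: 10.8 : 59.5 : 100.0 : 46.0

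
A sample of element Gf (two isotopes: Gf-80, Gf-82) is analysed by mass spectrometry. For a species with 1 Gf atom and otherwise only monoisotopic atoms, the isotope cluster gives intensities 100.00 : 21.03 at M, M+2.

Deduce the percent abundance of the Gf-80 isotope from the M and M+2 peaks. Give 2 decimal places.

Write p for the Gf-80 fraction. I(M+2)/I(M) = [C(1,1)·p^0·(1−p)] / p^1 = 1·(1−p)/p = 21.03/100.00 = 0.2103
(1−p)/p = 0.2103/1 = 0.2103  ⇒  p = 1/(1 + 0.2103) = 0.8262
Gf-80: 82.62%, Gf-82: 17.38%.

82.62%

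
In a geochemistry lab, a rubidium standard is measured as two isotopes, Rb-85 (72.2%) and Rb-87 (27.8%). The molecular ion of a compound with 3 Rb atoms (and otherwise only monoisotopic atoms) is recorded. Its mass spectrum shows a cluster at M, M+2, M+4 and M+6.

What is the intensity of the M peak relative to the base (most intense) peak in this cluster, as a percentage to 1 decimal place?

86.6%

(0.722 + 0.278)^3 gives M 0.3764, M+2 0.4348, M+4 0.1674, M+6 0.0215; the largest is M+2.
P(M+2) = C(3,1) × 0.722^2 × 0.278^1 = 3 × 0.521284 × 0.2780 = 0.434751 (base)
P(M) = C(3,0) × 0.722^3 × 0.278^0 = 1 × 0.37636705 × 1.0000 = 0.376367
Relative intensity = 0.376367 / 0.434751 × 100 = 86.6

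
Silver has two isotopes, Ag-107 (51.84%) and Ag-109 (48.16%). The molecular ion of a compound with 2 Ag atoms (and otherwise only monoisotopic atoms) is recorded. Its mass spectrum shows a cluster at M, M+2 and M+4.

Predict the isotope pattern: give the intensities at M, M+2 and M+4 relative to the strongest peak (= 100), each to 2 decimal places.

Expanding (0.5184 + 0.4816)^2:
P(M) = 0.5184^2 = 0.268739
P(M+2) = 2 × 0.5184^1 × 0.4816^1 = 0.499323
P(M+4) = 0.4816^2 = 0.231939
The M+2 peak is largest (0.499323); scaling to 100 gives 53.82 : 100.00 : 46.45.

53.82 : 100.00 : 46.45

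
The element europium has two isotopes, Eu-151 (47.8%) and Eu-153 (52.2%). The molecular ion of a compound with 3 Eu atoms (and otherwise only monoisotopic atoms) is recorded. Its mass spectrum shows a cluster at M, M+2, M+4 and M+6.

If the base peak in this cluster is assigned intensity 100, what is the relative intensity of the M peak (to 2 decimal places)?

Term probabilities: M 0.1092, M+2 0.3578, M+4 0.3907, M+6 0.1422. Base peak = M+4.
P(M+4) = C(3,2) × 0.478^1 × 0.522^2 = 3 × 0.4780 × 0.272484 = 0.390742 (base)
P(M) = C(3,0) × 0.478^3 × 0.522^0 = 1 × 0.10921535 × 1.0000 = 0.109215
Relative intensity = 0.109215 / 0.390742 × 100 = 27.95

27.95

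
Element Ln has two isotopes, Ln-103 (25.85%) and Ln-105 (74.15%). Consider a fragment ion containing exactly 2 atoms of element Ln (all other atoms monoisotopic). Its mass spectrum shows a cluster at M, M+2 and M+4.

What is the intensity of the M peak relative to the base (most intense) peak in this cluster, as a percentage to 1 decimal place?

12.2%

Term probabilities: M 0.0668, M+2 0.3834, M+4 0.5498. Base peak = M+4.
P(M+4) = C(2,2) × 0.2585^0 × 0.7415^2 = 1 × 1.0000 × 0.54982225 = 0.549822 (base)
P(M) = C(2,0) × 0.2585^2 × 0.7415^0 = 1 × 0.06682225 × 1.0000 = 0.066822
Relative intensity = 0.066822 / 0.549822 × 100 = 12.2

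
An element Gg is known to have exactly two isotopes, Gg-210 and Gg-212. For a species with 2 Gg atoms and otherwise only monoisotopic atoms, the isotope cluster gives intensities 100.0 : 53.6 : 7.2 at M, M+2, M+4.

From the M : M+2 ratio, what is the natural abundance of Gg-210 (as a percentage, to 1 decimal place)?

Let p = fractional abundance of Gg-210. I(M+2)/I(M) = [C(2,1)·p^1·(1−p)] / p^2 = 2·(1−p)/p = 53.6/100.0 = 0.5360
(1−p)/p = 0.5360/2 = 0.2680  ⇒  p = 1/(1 + 0.2680) = 0.7886
Gg-210: 78.9%, Gg-212: 21.1%.

78.9%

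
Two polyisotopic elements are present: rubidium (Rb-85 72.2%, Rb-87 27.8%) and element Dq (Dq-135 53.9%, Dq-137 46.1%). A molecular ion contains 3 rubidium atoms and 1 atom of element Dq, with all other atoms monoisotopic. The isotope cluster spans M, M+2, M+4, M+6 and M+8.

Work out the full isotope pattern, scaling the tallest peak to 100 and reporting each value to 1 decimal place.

Rubidium pattern (n=3): 0.37636705 : 0.43475086 : 0.16739714 : 0.02148495
Element Dq pattern (n=1): 0.5390 : 0.4610
Convolve the two distributions (both contribute in 2-u steps):
  M: 0.37636705×0.5390 = 0.202862
  M+2: 0.37636705×0.4610 + 0.43475086×0.5390 = 0.407836
  M+4: 0.43475086×0.4610 + 0.16739714×0.5390 = 0.290647
  M+6: 0.16739714×0.4610 + 0.02148495×0.5390 = 0.088750
  M+8: 0.02148495×0.4610 = 0.009905
Scale to base peak (0.407836) = 100: 49.7 : 100.0 : 71.3 : 21.8 : 2.4

49.7 : 100.0 : 71.3 : 21.8 : 2.4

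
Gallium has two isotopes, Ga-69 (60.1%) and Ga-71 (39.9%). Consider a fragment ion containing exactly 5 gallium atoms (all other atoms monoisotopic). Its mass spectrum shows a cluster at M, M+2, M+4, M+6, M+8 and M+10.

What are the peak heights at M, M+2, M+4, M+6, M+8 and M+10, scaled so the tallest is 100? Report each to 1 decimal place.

The 5 Ga atoms are independent, so intensities follow the terms of (0.601 + 0.399)^5.
P(M) = 0.601^5 = 0.078410
P(M+2) = 5 × 0.601^4 × 0.399^1 = 0.260280
P(M+4) = 10 × 0.601^3 × 0.399^2 = 0.345596
P(M+6) = 10 × 0.601^2 × 0.399^3 = 0.229439
P(M+8) = 5 × 0.601^1 × 0.399^4 = 0.076162
P(M+10) = 0.399^5 = 0.010113
The M+4 peak is largest (0.345596); scaling to 100 gives 22.7 : 75.3 : 100.0 : 66.4 : 22.0 : 2.9.

22.7 : 75.3 : 100.0 : 66.4 : 22.0 : 2.9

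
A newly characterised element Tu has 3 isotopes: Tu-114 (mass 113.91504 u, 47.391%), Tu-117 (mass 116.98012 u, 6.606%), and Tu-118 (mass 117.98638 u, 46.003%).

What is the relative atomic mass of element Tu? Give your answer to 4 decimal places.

115.9905 u

Weight each isotope mass by its fractional abundance: 0.47391 × 113.91504 + 0.06606 × 116.98012 + 0.46003 × 117.98638
= 53.985477 + 7.727707 + 54.277274 = 115.990458 u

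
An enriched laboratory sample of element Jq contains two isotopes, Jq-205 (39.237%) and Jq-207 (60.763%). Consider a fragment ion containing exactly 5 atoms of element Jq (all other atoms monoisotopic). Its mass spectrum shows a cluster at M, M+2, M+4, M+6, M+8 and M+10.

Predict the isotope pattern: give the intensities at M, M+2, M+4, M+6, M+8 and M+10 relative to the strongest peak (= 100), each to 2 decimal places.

2.69 : 20.85 : 64.57 : 100.00 : 77.43 : 23.98

Expanding (0.39237 + 0.60763)^5:
P(M) = 0.39237^5 = 0.009300
P(M+2) = 5 × 0.39237^4 × 0.60763^1 = 0.072010
P(M+4) = 10 × 0.39237^3 × 0.60763^2 = 0.223031
P(M+6) = 10 × 0.39237^2 × 0.60763^3 = 0.345390
P(M+8) = 5 × 0.39237^1 × 0.60763^4 = 0.267438
P(M+10) = 0.60763^5 = 0.082832
The M+6 peak is largest (0.345390); scaling to 100 gives 2.69 : 20.85 : 64.57 : 100.00 : 77.43 : 23.98.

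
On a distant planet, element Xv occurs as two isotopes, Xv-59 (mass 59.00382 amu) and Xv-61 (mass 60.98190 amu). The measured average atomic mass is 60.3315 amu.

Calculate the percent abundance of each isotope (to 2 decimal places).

Xv-59: 32.88%, Xv-61: 67.12%

With x = fraction of Xv-59 (so Xv-61 is 1 − x):
59.00382·x + 60.98190·(1 − x) = 60.3315
(59.00382 − 60.98190)·x = 60.3315 − 60.98190
x = -0.65040 / -1.97808 = 0.32880 → 32.88% Xv-59, 67.12% Xv-61.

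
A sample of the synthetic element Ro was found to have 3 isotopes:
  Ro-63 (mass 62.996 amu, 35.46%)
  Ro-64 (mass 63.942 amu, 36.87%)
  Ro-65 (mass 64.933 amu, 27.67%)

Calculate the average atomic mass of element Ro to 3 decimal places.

63.881 amu

The abundance-weighted mean is 0.3546 × 62.996 + 0.3687 × 63.942 + 0.2767 × 64.933
= 22.3384 + 23.5754 + 17.9670 = 63.8808 amu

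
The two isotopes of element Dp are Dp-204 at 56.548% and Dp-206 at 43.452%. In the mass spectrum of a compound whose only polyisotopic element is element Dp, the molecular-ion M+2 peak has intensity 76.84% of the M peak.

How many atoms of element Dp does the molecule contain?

1

With n Dp atoms, P(M+2)/P(M) = C(n,1)·p^(n−1)q / p^n = n·q/p = n · 0.43452/0.56548.
n = 0.7684 × 0.56548/0.43452 = 1.00 ≈ 1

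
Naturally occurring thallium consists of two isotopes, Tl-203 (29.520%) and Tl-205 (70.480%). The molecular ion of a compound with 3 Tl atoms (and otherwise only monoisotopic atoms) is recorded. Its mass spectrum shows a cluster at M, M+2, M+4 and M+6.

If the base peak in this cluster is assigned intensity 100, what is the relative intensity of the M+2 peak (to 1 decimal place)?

(0.29520 + 0.70480)^3 gives M 0.0257, M+2 0.1843, M+4 0.4399, M+6 0.3501; the largest is M+4.
P(M+4) = C(3,2) × 0.29520^1 × 0.70480^2 = 3 × 0.2952 × 0.49674304 = 0.439916 (base)
P(M+2) = C(3,1) × 0.29520^2 × 0.70480^1 = 3 × 0.08714304 × 0.7048 = 0.184255
Relative intensity = 0.184255 / 0.439916 × 100 = 41.9

41.9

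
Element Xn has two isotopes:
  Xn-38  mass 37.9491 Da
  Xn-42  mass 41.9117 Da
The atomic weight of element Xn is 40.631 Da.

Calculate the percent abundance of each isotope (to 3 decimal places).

With x = fraction of Xn-38 (so Xn-42 is 1 − x):
37.9491·x + 41.9117·(1 − x) = 40.631
(37.9491 − 41.9117)·x = 40.631 − 41.9117
x = -1.2807 / -3.9626 = 0.32320 → 32.320% Xn-38, 67.680% Xn-42.

Xn-38: 32.320%, Xn-42: 67.680%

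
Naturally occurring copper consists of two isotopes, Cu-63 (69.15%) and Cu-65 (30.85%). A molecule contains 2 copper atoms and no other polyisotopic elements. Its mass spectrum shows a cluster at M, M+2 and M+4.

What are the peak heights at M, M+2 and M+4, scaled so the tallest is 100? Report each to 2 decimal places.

100.00 : 89.23 : 19.90

The 2 Cu atoms are independent, so intensities follow the terms of (0.6915 + 0.3085)^2.
P(M) = 0.6915^2 = 0.478172
P(M+2) = 2 × 0.6915^1 × 0.3085^1 = 0.426656
P(M+4) = 0.3085^2 = 0.095172
The M peak is largest (0.478172); scaling to 100 gives 100.00 : 89.23 : 19.90.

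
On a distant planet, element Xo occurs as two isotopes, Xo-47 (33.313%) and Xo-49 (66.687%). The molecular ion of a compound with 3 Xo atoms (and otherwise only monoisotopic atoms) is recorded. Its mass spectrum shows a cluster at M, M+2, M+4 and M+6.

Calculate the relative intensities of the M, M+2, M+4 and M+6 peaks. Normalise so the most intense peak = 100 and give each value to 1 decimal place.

8.3 : 50.0 : 100.0 : 66.7

Expanding (0.33313 + 0.66687)^3:
P(M) = 0.33313^3 = 0.036969
P(M+2) = 3 × 0.33313^2 × 0.66687^1 = 0.222019
P(M+4) = 3 × 0.33313^1 × 0.66687^2 = 0.444444
P(M+6) = 0.66687^3 = 0.296567
The M+4 peak is largest (0.444444); scaling to 100 gives 8.3 : 50.0 : 100.0 : 66.7.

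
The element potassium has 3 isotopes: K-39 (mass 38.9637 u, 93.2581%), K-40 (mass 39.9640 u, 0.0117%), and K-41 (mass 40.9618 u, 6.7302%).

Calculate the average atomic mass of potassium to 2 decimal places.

39.10 u

Average mass = Σ (abundance × isotope mass) = 0.932581 × 38.9637 + 0.000117 × 39.9640 + 0.067302 × 40.9618
= 36.33681 + 0.00468 + 2.75681 = 39.09830 u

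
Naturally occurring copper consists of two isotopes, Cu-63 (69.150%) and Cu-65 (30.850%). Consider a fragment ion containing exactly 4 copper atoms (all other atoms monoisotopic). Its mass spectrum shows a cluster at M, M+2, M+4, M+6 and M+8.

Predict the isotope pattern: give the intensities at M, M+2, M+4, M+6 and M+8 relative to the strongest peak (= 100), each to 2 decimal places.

Expanding (0.69150 + 0.30850)^4:
P(M) = 0.69150^4 = 0.228649
P(M+2) = 4 × 0.69150^3 × 0.30850^1 = 0.408030
P(M+4) = 6 × 0.69150^2 × 0.30850^2 = 0.273052
P(M+6) = 4 × 0.69150^1 × 0.30850^3 = 0.081212
P(M+8) = 0.30850^4 = 0.009058
The M+2 peak is largest (0.408030); scaling to 100 gives 56.04 : 100.00 : 66.92 : 19.90 : 2.22.

56.04 : 100.00 : 66.92 : 19.90 : 2.22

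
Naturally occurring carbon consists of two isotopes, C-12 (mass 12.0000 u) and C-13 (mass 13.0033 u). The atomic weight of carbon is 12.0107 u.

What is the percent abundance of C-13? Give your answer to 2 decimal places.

1.07%

Let x be the fractional abundance of C-12; then C-13 has abundance 1 − x.
12.0000·x + 13.0033·(1 − x) = 12.0107
(12.0000 − 13.0033)·x = 12.0107 − 13.0033
x = -0.9926 / -1.0033 = 0.98934 → 98.93% C-12, 1.07% C-13.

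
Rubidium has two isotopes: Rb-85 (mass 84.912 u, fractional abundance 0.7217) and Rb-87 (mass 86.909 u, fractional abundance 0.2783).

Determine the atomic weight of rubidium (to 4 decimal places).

The abundance-weighted mean is 0.7217 × 84.912 + 0.2783 × 86.909
= 61.28099 + 24.18677 = 85.46776 u

85.4678 u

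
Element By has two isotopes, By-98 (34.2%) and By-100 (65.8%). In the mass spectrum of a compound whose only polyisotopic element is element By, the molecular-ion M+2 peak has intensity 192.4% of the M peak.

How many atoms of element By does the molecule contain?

The M+2/M ratio from n By atoms is n · q/p = n · 0.658/0.342.
n = 1.924 × 0.342/0.658 = 1.00 ≈ 1

1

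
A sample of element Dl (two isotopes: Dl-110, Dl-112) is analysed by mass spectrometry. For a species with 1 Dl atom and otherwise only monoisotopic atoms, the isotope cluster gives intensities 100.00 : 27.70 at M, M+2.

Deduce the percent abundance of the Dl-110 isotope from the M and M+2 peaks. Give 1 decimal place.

78.3%

Let p = fractional abundance of Dl-110. I(M+2)/I(M) = [C(1,1)·p^0·(1−p)] / p^1 = 1·(1−p)/p = 27.70/100.00 = 0.2770
(1−p)/p = 0.2770/1 = 0.2770  ⇒  p = 1/(1 + 0.2770) = 0.7831
Dl-110: 78.3%, Dl-112: 21.7%.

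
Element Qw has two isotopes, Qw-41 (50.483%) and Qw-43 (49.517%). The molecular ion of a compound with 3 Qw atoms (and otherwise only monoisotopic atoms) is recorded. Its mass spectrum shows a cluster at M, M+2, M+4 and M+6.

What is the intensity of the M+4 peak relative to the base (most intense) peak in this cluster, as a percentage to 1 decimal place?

(0.50483 + 0.49517)^3 gives M 0.1287, M+2 0.3786, M+4 0.3713, M+6 0.1214; the largest is M+2.
P(M+2) = C(3,1) × 0.50483^2 × 0.49517^1 = 3 × 0.25485333 × 0.49517 = 0.378587 (base)
P(M+4) = C(3,2) × 0.50483^1 × 0.49517^2 = 3 × 0.50483 × 0.24519333 = 0.371343
Relative intensity = 0.371343 / 0.378587 × 100 = 98.1

98.1%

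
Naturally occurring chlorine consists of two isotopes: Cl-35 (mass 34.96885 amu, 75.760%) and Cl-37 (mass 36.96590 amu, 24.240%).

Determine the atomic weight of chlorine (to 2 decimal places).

Weight each isotope mass by its fractional abundance: 0.75760 × 34.96885 + 0.24240 × 36.96590
= 26.492401 + 8.960534 = 35.452935 amu

35.45 amu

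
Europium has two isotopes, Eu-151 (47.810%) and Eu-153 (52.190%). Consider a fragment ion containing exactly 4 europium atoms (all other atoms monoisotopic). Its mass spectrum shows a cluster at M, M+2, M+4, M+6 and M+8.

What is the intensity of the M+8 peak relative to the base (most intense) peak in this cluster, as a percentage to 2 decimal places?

19.86%

(0.47810 + 0.52190)^4 gives M 0.0522, M+2 0.2281, M+4 0.3736, M+6 0.2719, M+8 0.0742; the largest is M+4.
P(M+4) = C(4,2) × 0.47810^2 × 0.52190^2 = 6 × 0.22857961 × 0.27237961 = 0.373563 (base)
P(M+8) = C(4,4) × 0.47810^0 × 0.52190^4 = 1 × 1.0000 × 0.07419065 = 0.074191
Relative intensity = 0.074191 / 0.373563 × 100 = 19.86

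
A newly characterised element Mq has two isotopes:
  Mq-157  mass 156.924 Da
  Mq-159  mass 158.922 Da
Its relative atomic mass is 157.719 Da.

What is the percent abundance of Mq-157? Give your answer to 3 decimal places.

60.210%

With x = fraction of Mq-157 (so Mq-159 is 1 − x):
156.924·x + 158.922·(1 − x) = 157.719
(156.924 − 158.922)·x = 157.719 − 158.922
x = -1.203 / -1.998 = 0.60210 → 60.210% Mq-157, 39.790% Mq-159.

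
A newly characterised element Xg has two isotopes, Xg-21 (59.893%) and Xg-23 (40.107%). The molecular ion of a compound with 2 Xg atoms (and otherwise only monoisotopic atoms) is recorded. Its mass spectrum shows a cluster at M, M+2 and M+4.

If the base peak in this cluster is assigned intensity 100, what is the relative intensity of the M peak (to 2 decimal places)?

74.67

Term probabilities: M 0.3587, M+2 0.4804, M+4 0.1609. Base peak = M+2.
P(M+2) = C(2,1) × 0.59893^1 × 0.40107^1 = 2 × 0.59893 × 0.40107 = 0.480426 (base)
P(M) = C(2,0) × 0.59893^2 × 0.40107^0 = 1 × 0.35871714 × 1.0000 = 0.358717
Relative intensity = 0.358717 / 0.480426 × 100 = 74.67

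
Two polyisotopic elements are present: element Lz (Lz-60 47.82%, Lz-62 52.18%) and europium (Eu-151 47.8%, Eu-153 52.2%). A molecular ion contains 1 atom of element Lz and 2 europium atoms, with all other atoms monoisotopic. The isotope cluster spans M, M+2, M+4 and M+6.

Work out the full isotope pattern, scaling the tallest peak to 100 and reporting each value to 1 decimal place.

Element Lz pattern (n=1): 0.4782 : 0.5218
Europium pattern (n=2): 0.228484 : 0.499032 : 0.272484
Convolve the two distributions (both contribute in 2-u steps):
  M: 0.4782×0.228484 = 0.109261
  M+2: 0.4782×0.499032 + 0.5218×0.228484 = 0.357860
  M+4: 0.4782×0.272484 + 0.5218×0.499032 = 0.390697
  M+6: 0.5218×0.272484 = 0.142182
Scale to base peak (0.390697) = 100: 28.0 : 91.6 : 100.0 : 36.4

28.0 : 91.6 : 100.0 : 36.4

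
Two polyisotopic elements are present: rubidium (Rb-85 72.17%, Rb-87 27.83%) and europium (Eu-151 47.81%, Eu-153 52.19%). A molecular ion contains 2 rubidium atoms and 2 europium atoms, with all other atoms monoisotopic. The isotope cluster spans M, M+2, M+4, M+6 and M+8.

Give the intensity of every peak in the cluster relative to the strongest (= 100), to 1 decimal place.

Rubidium pattern (n=2): 0.52085089 : 0.40169822 : 0.07745089
Europium pattern (n=2): 0.22857961 : 0.49904078 : 0.27237961
Convolve the two distributions (both contribute in 2-u steps):
  M: 0.52085089×0.22857961 = 0.119056
  M+2: 0.52085089×0.49904078 + 0.40169822×0.22857961 = 0.351746
  M+4: 0.52085089×0.27237961 + 0.40169822×0.49904078 + 0.07745089×0.22857961 = 0.360037
  M+6: 0.40169822×0.27237961 + 0.07745089×0.49904078 = 0.148066
  M+8: 0.07745089×0.27237961 = 0.021096
Scale to base peak (0.360037) = 100: 33.1 : 97.7 : 100.0 : 41.1 : 5.9

33.1 : 97.7 : 100.0 : 41.1 : 5.9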